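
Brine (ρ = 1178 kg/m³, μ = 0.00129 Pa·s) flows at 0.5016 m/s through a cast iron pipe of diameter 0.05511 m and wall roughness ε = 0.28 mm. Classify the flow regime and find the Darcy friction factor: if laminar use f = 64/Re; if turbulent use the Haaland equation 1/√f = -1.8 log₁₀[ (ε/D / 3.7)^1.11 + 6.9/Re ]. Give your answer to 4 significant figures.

Re = ρVD/μ = 1178·0.5016·0.05511/0.00129 = 2.524e+04.
Re > 4000 → turbulent. ε/D = 0.00028/0.05511 = 0.00508; Haaland: 1/√f = -1.8 log₁₀[0.000665 + 0.000273] = 5.45, so f = 0.03367.

f ≈ 0.03367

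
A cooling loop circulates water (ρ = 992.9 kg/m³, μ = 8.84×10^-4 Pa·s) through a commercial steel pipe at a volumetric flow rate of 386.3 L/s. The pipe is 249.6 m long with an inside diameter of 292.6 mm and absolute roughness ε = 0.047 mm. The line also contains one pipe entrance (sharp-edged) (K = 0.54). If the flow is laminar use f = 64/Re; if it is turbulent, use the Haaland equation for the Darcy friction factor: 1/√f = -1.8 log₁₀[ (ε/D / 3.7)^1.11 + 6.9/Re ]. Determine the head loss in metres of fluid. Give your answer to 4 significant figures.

Q = 386.3 L/s = 386.3/1000 = 0.3863 m³/s.
Cross-sectional area A = πD²/4 = π(0.2926)²/4 = 0.06724 m²; mean velocity V = Q/A = 0.3863/0.06724 = 5.745 m/s.
Reynolds number Re = ρVD/μ = 992.9 · 5.745 · 0.2926 / 0.000884 = 1.888e+06.
Re > 4000 → turbulent. Relative roughness ε/D = 4.7e-05/0.2926 = 0.000161. Haaland: 1/√f = -1.8 log₁₀[(0.000161/3.7)^1.11 + 6.9/1.888e+06] = -1.8 log₁₀[1.44e-05 + 3.65e-06] = 8.539, so f = 0.01371.
Total minor-loss coefficient ΣK = 1·0.54 = 0.54.
ΔP = [f·L/D + ΣK]·(ρV²/2) = [0.01371·249.6/0.2926 + 0.54]·(992.9·5.745²/2) = [11.7 + 0.54]·1.639e+04 = 2.005e+05 Pa.
Head loss h_f = ΔP/(ρg) = 2.005e+05/(992.9·9.81) = 20.59 m.

h_f ≈ 20.59 m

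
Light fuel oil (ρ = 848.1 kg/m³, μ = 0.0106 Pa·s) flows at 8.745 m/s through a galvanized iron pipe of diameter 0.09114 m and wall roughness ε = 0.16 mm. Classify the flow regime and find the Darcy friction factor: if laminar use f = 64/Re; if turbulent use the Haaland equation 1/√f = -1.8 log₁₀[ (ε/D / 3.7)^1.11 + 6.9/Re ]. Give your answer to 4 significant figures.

Re = ρVD/μ = 848.1·8.745·0.09114/0.0106 = 6.377e+04.
Re > 4000 → turbulent. ε/D = 0.00016/0.09114 = 0.00176; Haaland: 1/√f = -1.8 log₁₀[0.000204 + 0.000108] = 6.309, so f = 0.02512.

f ≈ 0.02512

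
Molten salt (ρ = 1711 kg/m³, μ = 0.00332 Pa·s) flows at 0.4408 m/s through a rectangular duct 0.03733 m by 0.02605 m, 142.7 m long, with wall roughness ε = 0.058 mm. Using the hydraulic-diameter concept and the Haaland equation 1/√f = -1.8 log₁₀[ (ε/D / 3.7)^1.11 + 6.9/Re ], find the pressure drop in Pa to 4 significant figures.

ΔP ≈ 28050 Pa

Hydraulic diameter D_h = 4A/P = 4·(0.03733·0.02605)/(2·(0.03733+0.02605)) = 0.00389/0.1268 = 0.03069 m.
Re = ρVD_h/μ = 1711·0.4408·0.03069/0.00332 = 6971.
ε/D_h = 5.8e-05/0.03069 = 0.00189; Haaland gives 1/√f = -1.8 log₁₀[0.000222+0.00099] = 5.25, so f = 0.03628.
ΔP = f(L/D_h)(ρV²/2) = 0.03628·142.7/0.03069·166.2 = 2.805e+04 Pa.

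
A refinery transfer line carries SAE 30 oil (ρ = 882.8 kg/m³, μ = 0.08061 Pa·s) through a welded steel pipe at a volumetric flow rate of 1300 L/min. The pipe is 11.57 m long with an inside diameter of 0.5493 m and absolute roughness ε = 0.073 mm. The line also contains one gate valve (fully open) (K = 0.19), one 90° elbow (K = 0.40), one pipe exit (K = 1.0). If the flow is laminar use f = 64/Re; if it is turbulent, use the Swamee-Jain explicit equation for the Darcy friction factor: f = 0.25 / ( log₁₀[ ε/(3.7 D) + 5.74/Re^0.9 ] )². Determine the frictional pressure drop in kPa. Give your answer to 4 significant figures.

Q = 1300 L/min = 1300/60000 = 0.02167 m³/s.
Cross-sectional area A = πD²/4 = π(0.5493)²/4 = 0.237 m²; mean velocity V = Q/A = 0.02167/0.237 = 0.09143 m/s.
Reynolds number Re = ρVD/μ = 882.8 · 0.09143 · 0.5493 / 0.0806 = 550.
Re < 2300 → laminar flow, so f = 64/Re = 64/550 = 0.1164 (the turbulent correlation is not needed).
Total minor-loss coefficient ΣK = 1·0.19 + 1·0.4 + 1·1 = 1.59.
ΔP = [f·L/D + ΣK]·(ρV²/2) = [0.1164·11.57/0.5493 + 1.59]·(882.8·0.09143²/2) = [2.451 + 1.59]·3.69 = 14.91 Pa.
ΔP = 14.91 Pa = 0.01491 kPa.

ΔP ≈ 0.01491 kPa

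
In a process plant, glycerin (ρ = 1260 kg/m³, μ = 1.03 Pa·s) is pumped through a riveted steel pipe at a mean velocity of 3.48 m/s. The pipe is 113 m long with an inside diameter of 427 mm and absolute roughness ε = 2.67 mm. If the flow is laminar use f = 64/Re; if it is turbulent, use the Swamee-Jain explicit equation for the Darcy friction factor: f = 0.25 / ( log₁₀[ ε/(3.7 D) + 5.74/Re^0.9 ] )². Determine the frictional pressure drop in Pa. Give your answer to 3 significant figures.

Reynolds number Re = ρVD/μ = 1260 · 3.48 · 0.427 / 1.03 = 1818.
Re < 2300 → laminar flow, so f = 64/Re = 64/1818 = 0.03521 (the turbulent correlation is not needed).
Darcy-Weisbach: ΔP = f(L/D)(ρV²/2) = 0.03521·(113/0.427)·(1260·3.48²/2) = 0.03521·264.6·7630 = 7.109e+04 Pa.

ΔP ≈ 71100 Pa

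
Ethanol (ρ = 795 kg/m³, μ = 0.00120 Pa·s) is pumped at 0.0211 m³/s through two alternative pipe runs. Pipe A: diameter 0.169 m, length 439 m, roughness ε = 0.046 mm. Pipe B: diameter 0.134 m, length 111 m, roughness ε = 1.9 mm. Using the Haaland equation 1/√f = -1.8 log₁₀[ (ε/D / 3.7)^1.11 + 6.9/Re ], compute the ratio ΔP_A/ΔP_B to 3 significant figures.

ΔP_A/ΔP_B ≈ 0.542

Pipe A: V = Q/A = 0.0211/0.02243 = 0.9406 m/s; Re = 1.053e+05; ε/D = 0.000272; Haaland → f = 0.01892; ΔP_A = f(L/D)(ρV²/2) = 1.728e+04 Pa.
Pipe B: V = Q/A = 0.0211/0.0141 = 1.496 m/s; Re = 1.328e+05; ε/D = 0.0142; Haaland → f = 0.04324; ΔP_B = f(L/D)(ρV²/2) = 3.187e+04 Pa.
ΔP_A/ΔP_B = 1.728e+04/3.187e+04 = 0.542.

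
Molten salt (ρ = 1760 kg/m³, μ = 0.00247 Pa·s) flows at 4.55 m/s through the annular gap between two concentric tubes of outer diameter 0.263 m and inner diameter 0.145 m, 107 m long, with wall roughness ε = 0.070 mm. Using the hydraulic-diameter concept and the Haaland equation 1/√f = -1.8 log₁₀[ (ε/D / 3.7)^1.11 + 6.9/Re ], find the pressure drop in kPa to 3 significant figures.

ΔP ≈ 303 kPa

Hydraulic diameter D_h = 4A/P = D_o - D_i = 0.263 - 0.145 = 0.118 m.
Re = ρVD_h/μ = 1760·4.55·0.118/0.00247 = 3.826e+05.
ε/D_h = 7e-05/0.118 = 0.000593; Haaland gives 1/√f = -1.8 log₁₀[6.13e-05+1.8e-05] = 7.381, so f = 0.01836.
ΔP = f(L/D_h)(ρV²/2) = 0.01836·107/0.118·1.822e+04 = 3.032e+05 Pa.
ΔP = 303 kPa.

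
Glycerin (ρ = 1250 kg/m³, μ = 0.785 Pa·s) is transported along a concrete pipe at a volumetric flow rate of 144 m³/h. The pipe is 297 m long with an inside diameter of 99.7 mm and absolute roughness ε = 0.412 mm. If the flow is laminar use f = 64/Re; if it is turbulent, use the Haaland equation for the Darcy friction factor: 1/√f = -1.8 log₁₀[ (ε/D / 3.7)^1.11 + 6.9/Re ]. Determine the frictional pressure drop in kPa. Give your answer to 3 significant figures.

Q = 144 m³/h = 144/3600 = 0.04 m³/s.
Cross-sectional area A = πD²/4 = π(0.0997)²/4 = 0.007807 m²; mean velocity V = Q/A = 0.04/0.007807 = 5.124 m/s.
Reynolds number Re = ρVD/μ = 1250 · 5.124 · 0.0997 / 0.785 = 813.4.
Re < 2300 → laminar flow, so f = 64/Re = 64/813.4 = 0.07868 (the turbulent correlation is not needed).
Darcy-Weisbach: ΔP = f(L/D)(ρV²/2) = 0.07868·(297/0.0997)·(1250·5.124²/2) = 0.07868·2979·1.641e+04 = 3.846e+06 Pa.
ΔP = 3.846e+06 Pa = 3850 kPa.

ΔP ≈ 3850 kPa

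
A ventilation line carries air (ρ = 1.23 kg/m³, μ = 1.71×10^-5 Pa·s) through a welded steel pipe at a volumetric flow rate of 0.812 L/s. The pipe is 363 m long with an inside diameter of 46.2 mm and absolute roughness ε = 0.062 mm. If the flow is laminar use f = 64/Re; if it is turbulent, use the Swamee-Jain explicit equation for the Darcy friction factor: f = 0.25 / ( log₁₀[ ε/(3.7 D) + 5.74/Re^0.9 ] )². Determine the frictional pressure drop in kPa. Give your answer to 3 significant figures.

ΔP ≈ 0.0451 kPa

Q = 0.812 L/s = 0.812/1000 = 0.000812 m³/s.
Cross-sectional area A = πD²/4 = π(0.0462)²/4 = 0.001676 m²; mean velocity V = Q/A = 0.000812/0.001676 = 0.4844 m/s.
Reynolds number Re = ρVD/μ = 1.23 · 0.4844 · 0.0462 / 1.71e-05 = 1610.
Re < 2300 → laminar flow, so f = 64/Re = 64/1610 = 0.03976 (the turbulent correlation is not needed).
Darcy-Weisbach: ΔP = f(L/D)(ρV²/2) = 0.03976·(363/0.0462)·(1.23·0.4844²/2) = 0.03976·7857·0.1443 = 45.08 Pa.
ΔP = 45.08 Pa = 0.0451 kPa.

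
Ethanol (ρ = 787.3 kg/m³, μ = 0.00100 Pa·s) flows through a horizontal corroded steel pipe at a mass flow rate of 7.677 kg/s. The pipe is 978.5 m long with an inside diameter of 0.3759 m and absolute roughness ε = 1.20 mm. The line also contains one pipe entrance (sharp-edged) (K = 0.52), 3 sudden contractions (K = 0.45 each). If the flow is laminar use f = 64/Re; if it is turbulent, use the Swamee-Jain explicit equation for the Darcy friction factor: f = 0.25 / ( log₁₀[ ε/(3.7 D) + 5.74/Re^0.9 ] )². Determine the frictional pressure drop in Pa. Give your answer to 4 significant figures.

ΔP ≈ 252.3 Pa

A = πD²/4 = π(0.3759)²/4 = 0.111 m²; mean velocity V = ṁ/(ρA) = 7.677/(787.3 · 0.111) = 0.08787 m/s.
Reynolds number Re = ρVD/μ = 787.3 · 0.08787 · 0.3759 / 0.001 = 2.6e+04.
Re > 4000 → turbulent. Relative roughness ε/D = 0.0012/0.3759 = 0.00319. Swamee-Jain: f = 0.25/(log₁₀[0.00319/3.7 + 5.74/2.6e+04^0.9])² = 0.25/(log₁₀[0.000863 + 0.00061])² = 0.25/(-2.832)² = 0.03117.
Total minor-loss coefficient ΣK = 1·0.52 + 3·0.45 = 1.87.
ΔP = [f·L/D + ΣK]·(ρV²/2) = [0.03117·978.5/0.3759 + 1.87]·(787.3·0.08787²/2) = [81.15 + 1.87]·3.039 = 252.3 Pa.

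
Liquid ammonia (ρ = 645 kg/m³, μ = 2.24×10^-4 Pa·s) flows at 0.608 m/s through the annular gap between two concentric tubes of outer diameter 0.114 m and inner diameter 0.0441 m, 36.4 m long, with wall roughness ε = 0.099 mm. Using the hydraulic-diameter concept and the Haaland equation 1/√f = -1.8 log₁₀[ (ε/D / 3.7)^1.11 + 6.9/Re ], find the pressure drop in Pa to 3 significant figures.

Hydraulic diameter D_h = 4A/P = D_o - D_i = 0.114 - 0.0441 = 0.0699 m.
Re = ρVD_h/μ = 645·0.608·0.0699/0.000224 = 1.224e+05.
ε/D_h = 9.9e-05/0.0699 = 0.00142; Haaland gives 1/√f = -1.8 log₁₀[0.000161+5.64e-05] = 6.593, so f = 0.02301.
ΔP = f(L/D_h)(ρV²/2) = 0.02301·36.4/0.0699·119.2 = 1428 Pa.

ΔP ≈ 1430 Pa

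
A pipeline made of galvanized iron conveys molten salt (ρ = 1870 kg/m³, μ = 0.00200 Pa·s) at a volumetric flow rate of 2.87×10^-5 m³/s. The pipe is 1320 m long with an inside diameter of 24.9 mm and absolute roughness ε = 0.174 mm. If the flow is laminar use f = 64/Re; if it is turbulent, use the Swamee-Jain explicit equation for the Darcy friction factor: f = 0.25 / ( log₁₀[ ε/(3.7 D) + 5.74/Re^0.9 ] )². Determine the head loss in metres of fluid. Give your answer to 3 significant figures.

Cross-sectional area A = πD²/4 = π(0.0249)²/4 = 0.000487 m²; mean velocity V = Q/A = 2.87e-05/0.000487 = 0.05894 m/s.
Reynolds number Re = ρVD/μ = 1870 · 0.05894 · 0.0249 / 0.002 = 1372.
Re < 2300 → laminar flow, so f = 64/Re = 64/1372 = 0.04664 (the turbulent correlation is not needed).
Darcy-Weisbach: ΔP = f(L/D)(ρV²/2) = 0.04664·(1320/0.0249)·(1870·0.05894²/2) = 0.04664·5.301e+04·3.248 = 8031 Pa.
Head loss h_f = ΔP/(ρg) = 8031/(1870·9.81) = 0.438 m.

h_f ≈ 0.438 m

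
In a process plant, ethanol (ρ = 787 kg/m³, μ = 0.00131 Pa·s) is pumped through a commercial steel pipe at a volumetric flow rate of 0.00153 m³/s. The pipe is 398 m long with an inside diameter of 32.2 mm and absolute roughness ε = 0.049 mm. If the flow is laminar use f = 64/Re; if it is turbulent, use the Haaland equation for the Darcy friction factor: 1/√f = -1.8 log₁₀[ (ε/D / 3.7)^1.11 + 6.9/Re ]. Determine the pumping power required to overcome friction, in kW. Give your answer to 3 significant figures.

P ≈ 0.686 kW

Cross-sectional area A = πD²/4 = π(0.0322)²/4 = 0.0008143 m²; mean velocity V = Q/A = 0.00153/0.0008143 = 1.879 m/s.
Reynolds number Re = ρVD/μ = 787 · 1.879 · 0.0322 / 0.00131 = 3.635e+04.
Re > 4000 → turbulent. Relative roughness ε/D = 4.9e-05/0.0322 = 0.00152. Haaland: 1/√f = -1.8 log₁₀[(0.00152/3.7)^1.11 + 6.9/3.635e+04] = -1.8 log₁₀[0.000174 + 0.00019] = 6.189, so f = 0.0261.
Darcy-Weisbach: ΔP = f(L/D)(ρV²/2) = 0.0261·(398/0.0322)·(787·1.879²/2) = 0.0261·1.236e+04·1389 = 4.482e+05 Pa.
Pumping power P = QΔP = 0.00153·4.482e+05 = 685.7 W = 0.686 kW.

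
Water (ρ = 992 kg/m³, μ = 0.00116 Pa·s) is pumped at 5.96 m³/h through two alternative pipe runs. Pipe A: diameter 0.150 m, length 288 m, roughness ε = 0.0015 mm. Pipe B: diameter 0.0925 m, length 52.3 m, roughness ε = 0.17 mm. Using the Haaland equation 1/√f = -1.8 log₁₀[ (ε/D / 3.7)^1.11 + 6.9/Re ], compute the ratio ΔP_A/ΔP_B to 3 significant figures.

ΔP_A/ΔP_B ≈ 0.492

Pipe A: V = Q/A = 0.001656/0.01767 = 0.09369 m/s; Re = 1.202e+04; ε/D = 1e-05; Haaland → f = 0.02939; ΔP_A = f(L/D)(ρV²/2) = 245.7 Pa.
Pipe B: V = Q/A = 0.001656/0.00672 = 0.2464 m/s; Re = 1.949e+04; ε/D = 0.00184; Haaland → f = 0.02932; ΔP_B = f(L/D)(ρV²/2) = 499 Pa.
ΔP_A/ΔP_B = 245.7/499 = 0.492.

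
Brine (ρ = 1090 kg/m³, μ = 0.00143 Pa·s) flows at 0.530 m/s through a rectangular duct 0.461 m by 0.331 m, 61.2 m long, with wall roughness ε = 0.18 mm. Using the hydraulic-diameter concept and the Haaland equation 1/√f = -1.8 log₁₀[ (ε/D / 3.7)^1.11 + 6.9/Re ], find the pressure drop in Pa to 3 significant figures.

Hydraulic diameter D_h = 4A/P = 4·(0.461·0.331)/(2·(0.461+0.331)) = 0.6104/1.584 = 0.3853 m.
Re = ρVD_h/μ = 1090·0.53·0.3853/0.00143 = 1.557e+05.
ε/D_h = 0.00018/0.3853 = 0.000467; Haaland gives 1/√f = -1.8 log₁₀[4.7e-05+4.43e-05] = 7.271, so f = 0.01892.
ΔP = f(L/D_h)(ρV²/2) = 0.01892·61.2/0.3853·153.1 = 460 Pa.

ΔP ≈ 460 Pa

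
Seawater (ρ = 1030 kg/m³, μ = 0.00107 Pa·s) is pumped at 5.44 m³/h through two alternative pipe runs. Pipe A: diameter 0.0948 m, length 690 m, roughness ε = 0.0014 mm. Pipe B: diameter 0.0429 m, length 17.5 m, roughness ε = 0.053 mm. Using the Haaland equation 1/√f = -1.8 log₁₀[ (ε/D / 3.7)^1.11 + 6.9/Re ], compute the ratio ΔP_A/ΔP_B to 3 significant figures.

Pipe A: V = Q/A = 0.001511/0.007058 = 0.2141 m/s; Re = 1.954e+04; ε/D = 1.48e-05; Haaland → f = 0.02592; ΔP_A = f(L/D)(ρV²/2) = 4453 Pa.
Pipe B: V = Q/A = 0.001511/0.001445 = 1.045 m/s; Re = 4.317e+04; ε/D = 0.00124; Haaland → f = 0.02483; ΔP_B = f(L/D)(ρV²/2) = 5702 Pa.
ΔP_A/ΔP_B = 4453/5702 = 0.781.

ΔP_A/ΔP_B ≈ 0.781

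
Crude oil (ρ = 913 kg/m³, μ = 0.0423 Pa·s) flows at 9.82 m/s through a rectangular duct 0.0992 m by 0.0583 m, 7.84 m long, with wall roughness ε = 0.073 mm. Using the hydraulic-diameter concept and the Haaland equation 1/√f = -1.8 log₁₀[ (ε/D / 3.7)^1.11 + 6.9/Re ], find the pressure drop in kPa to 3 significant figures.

ΔP ≈ 137 kPa

Hydraulic diameter D_h = 4A/P = 4·(0.0992·0.0583)/(2·(0.0992+0.0583)) = 0.02313/0.315 = 0.07344 m.
Re = ρVD_h/μ = 913·9.82·0.07344/0.0423 = 1.557e+04.
ε/D_h = 7.3e-05/0.07344 = 0.000994; Haaland gives 1/√f = -1.8 log₁₀[0.000109+0.000443] = 5.864, so f = 0.02908.
ΔP = f(L/D_h)(ρV²/2) = 0.02908·7.84/0.07344·4.402e+04 = 1.366e+05 Pa.
ΔP = 137 kPa.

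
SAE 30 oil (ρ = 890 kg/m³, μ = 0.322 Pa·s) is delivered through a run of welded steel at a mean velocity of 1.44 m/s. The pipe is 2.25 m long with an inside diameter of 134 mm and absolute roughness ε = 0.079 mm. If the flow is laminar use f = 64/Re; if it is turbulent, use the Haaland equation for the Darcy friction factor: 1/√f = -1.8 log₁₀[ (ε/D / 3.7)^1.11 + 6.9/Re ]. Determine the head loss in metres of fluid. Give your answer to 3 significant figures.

Reynolds number Re = ρVD/μ = 890 · 1.44 · 0.134 / 0.322 = 533.3.
Re < 2300 → laminar flow, so f = 64/Re = 64/533.3 = 0.12 (the turbulent correlation is not needed).
Darcy-Weisbach: ΔP = f(L/D)(ρV²/2) = 0.12·(2.25/0.134)·(890·1.44²/2) = 0.12·16.79·922.8 = 1859 Pa.
Head loss h_f = ΔP/(ρg) = 1859/(890·9.81) = 0.213 m.

h_f ≈ 0.213 m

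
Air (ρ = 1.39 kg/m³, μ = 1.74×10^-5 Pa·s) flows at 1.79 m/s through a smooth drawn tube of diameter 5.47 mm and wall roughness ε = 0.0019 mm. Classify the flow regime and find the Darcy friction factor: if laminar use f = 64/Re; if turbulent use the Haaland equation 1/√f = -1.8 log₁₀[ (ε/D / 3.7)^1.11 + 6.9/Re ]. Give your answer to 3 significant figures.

f ≈ 0.0818

Re = ρVD/μ = 1.39·1.79·0.00547/1.74e-05 = 782.2.
Re < 2300 → laminar, so f = 64/Re = 0.08182 (roughness is irrelevant in laminar flow).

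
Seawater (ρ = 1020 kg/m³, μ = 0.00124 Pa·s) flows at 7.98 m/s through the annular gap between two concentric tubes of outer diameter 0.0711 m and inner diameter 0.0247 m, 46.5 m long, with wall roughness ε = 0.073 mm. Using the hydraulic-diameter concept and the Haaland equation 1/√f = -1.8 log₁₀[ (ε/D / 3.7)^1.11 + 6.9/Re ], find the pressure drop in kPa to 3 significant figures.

Hydraulic diameter D_h = 4A/P = D_o - D_i = 0.0711 - 0.0247 = 0.0464 m.
Re = ρVD_h/μ = 1020·7.98·0.0464/0.00124 = 3.046e+05.
ε/D_h = 7.3e-05/0.0464 = 0.00157; Haaland gives 1/√f = -1.8 log₁₀[0.000181+2.27e-05] = 6.644, so f = 0.02265.
ΔP = f(L/D_h)(ρV²/2) = 0.02265·46.5/0.0464·3.248e+04 = 7.373e+05 Pa.
ΔP = 737 kPa.

ΔP ≈ 737 kPa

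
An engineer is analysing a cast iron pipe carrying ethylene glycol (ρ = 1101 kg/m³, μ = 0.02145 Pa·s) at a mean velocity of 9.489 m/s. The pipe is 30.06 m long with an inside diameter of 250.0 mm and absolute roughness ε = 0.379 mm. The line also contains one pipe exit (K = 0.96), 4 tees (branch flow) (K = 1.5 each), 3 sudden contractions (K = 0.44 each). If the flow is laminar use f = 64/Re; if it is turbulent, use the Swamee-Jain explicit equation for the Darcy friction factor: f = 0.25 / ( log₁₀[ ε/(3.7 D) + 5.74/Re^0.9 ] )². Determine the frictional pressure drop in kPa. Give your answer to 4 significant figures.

Reynolds number Re = ρVD/μ = 1101 · 9.489 · 0.25 / 0.0215 = 1.218e+05.
Re > 4000 → turbulent. Relative roughness ε/D = 0.000379/0.25 = 0.00152. Swamee-Jain: f = 0.25/(log₁₀[0.00152/3.7 + 5.74/1.218e+05^0.9])² = 0.25/(log₁₀[0.00041 + 0.000152])² = 0.25/(-3.25)² = 0.02366.
Total minor-loss coefficient ΣK = 1·0.96 + 4·1.5 + 3·0.44 = 8.28.
ΔP = [f·L/D + ΣK]·(ρV²/2) = [0.02366·30.06/0.25 + 8.28]·(1101·9.489²/2) = [2.845 + 8.28]·4.957e+04 = 5.514e+05 Pa.
ΔP = 5.514e+05 Pa = 551.4 kPa.

ΔP ≈ 551.4 kPa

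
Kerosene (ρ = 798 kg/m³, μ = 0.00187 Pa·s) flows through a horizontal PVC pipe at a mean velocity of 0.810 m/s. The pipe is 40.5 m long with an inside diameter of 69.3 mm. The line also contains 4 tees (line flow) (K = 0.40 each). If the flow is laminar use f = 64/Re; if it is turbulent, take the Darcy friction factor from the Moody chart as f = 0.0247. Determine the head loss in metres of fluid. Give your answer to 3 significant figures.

h_f ≈ 0.536 m

Reynolds number Re = ρVD/μ = 798 · 0.81 · 0.0693 / 0.00187 = 2.395e+04.
Re > 4000 → turbulent; use the Moody-chart value f = 0.0247.
Total minor-loss coefficient ΣK = 4·0.4 = 1.6.
ΔP = [f·L/D + ΣK]·(ρV²/2) = [0.0247·40.5/0.0693 + 1.6]·(798·0.81²/2) = [14.44 + 1.6]·261.8 = 4198 Pa.
Head loss h_f = ΔP/(ρg) = 4198/(798·9.81) = 0.536 m.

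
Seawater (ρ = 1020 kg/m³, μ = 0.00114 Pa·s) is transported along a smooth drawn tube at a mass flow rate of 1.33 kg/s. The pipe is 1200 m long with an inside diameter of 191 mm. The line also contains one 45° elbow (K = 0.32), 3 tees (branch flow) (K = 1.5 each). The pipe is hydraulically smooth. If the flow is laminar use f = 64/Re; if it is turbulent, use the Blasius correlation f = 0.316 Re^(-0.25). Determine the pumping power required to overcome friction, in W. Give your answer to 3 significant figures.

P ≈ 0.298 W

A = πD²/4 = π(0.191)²/4 = 0.02865 m²; mean velocity V = ṁ/(ρA) = 1.33/(1020 · 0.02865) = 0.04551 m/s.
Reynolds number Re = ρVD/μ = 1020 · 0.04551 · 0.191 / 0.00114 = 7777.
Re > 4000 → turbulent. Smooth-pipe (Blasius): f = 0.316 Re^(-0.25) = 0.316/(7777)^0.25 = 0.03365.
Total minor-loss coefficient ΣK = 1·0.32 + 3·1.5 = 4.82.
ΔP = [f·L/D + ΣK]·(ρV²/2) = [0.03365·1200/0.191 + 4.82]·(1020·0.04551²/2) = [211.4 + 4.82]·1.056 = 228.4 Pa.
Q = ṁ/ρ = 1.33/1020 = 0.001304 m³/s.
Pumping power P = QΔP = 0.001304·228.4 = 0.2978 W = 0.298 W.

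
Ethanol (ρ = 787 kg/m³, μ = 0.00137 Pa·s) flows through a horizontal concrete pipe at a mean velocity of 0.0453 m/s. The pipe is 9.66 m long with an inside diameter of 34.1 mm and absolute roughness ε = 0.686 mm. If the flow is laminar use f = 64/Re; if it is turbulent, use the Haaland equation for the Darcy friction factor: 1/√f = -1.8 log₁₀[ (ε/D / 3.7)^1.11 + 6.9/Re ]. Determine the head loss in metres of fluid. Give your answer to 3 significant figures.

Reynolds number Re = ρVD/μ = 787 · 0.0453 · 0.0341 / 0.00137 = 887.4.
Re < 2300 → laminar flow, so f = 64/Re = 64/887.4 = 0.07212 (the turbulent correlation is not needed).
Darcy-Weisbach: ΔP = f(L/D)(ρV²/2) = 0.07212·(9.66/0.0341)·(787·0.0453²/2) = 0.07212·283.3·0.8075 = 16.5 Pa.
Head loss h_f = ΔP/(ρg) = 16.5/(787·9.81) = 0.00214 m.

h_f ≈ 0.00214 m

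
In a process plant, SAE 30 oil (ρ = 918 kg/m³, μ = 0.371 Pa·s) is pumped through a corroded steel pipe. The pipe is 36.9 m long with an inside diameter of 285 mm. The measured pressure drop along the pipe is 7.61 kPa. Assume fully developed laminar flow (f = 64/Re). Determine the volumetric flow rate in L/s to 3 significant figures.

For laminar flow, f = 64/Re with Re = ρVD/μ, so Darcy-Weisbach reduces to ΔP = 32μLV/D². Solving for V: V = ΔP·D²/(32μL) = 7610·(0.285)²/(32·0.371·36.9) = 1.411 m/s.
Check: Re = ρVD/μ = 918·1.411·0.285/0.371 = 995 < 2300, so the laminar assumption holds.
Q = V·A = 1.411·(π/4·0.285²) = 0.09001 m³/s = 90.0 L/s.

Q ≈ 90.0 L/s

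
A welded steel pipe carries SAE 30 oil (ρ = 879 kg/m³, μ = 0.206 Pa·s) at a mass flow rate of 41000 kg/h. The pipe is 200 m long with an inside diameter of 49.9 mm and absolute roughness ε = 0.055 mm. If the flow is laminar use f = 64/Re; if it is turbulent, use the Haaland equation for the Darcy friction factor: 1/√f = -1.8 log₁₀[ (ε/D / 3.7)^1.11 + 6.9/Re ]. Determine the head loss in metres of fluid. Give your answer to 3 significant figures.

ṁ = 41000 kg/h = 41000/3600 = 11.39 kg/s.
A = πD²/4 = π(0.0499)²/4 = 0.001956 m²; mean velocity V = ṁ/(ρA) = 11.39/(879 · 0.001956) = 6.625 m/s.
Reynolds number Re = ρVD/μ = 879 · 6.625 · 0.0499 / 0.206 = 1411.
Re < 2300 → laminar flow, so f = 64/Re = 64/1411 = 0.04537 (the turbulent correlation is not needed).
Darcy-Weisbach: ΔP = f(L/D)(ρV²/2) = 0.04537·(200/0.0499)·(879·6.625²/2) = 0.04537·4008·1.929e+04 = 3.508e+06 Pa.
Head loss h_f = ΔP/(ρg) = 3.508e+06/(879·9.81) = 407 m.

h_f ≈ 407 m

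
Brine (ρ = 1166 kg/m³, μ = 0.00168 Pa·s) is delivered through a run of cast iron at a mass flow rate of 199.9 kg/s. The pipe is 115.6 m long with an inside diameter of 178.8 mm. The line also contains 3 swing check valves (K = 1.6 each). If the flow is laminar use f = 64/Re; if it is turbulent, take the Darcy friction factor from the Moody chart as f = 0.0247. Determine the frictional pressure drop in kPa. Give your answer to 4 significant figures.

A = πD²/4 = π(0.1788)²/4 = 0.02511 m²; mean velocity V = ṁ/(ρA) = 199.9/(1166 · 0.02511) = 6.828 m/s.
Reynolds number Re = ρVD/μ = 1166 · 6.828 · 0.1788 / 0.00168 = 8.473e+05.
Re > 4000 → turbulent; use the Moody-chart value f = 0.0247.
Total minor-loss coefficient ΣK = 3·1.6 = 4.8.
ΔP = [f·L/D + ΣK]·(ρV²/2) = [0.0247·115.6/0.1788 + 4.8]·(1166·6.828²/2) = [15.97 + 4.8]·2.718e+04 = 5.645e+05 Pa.
ΔP = 5.645e+05 Pa = 564.5 kPa.

ΔP ≈ 564.5 kPa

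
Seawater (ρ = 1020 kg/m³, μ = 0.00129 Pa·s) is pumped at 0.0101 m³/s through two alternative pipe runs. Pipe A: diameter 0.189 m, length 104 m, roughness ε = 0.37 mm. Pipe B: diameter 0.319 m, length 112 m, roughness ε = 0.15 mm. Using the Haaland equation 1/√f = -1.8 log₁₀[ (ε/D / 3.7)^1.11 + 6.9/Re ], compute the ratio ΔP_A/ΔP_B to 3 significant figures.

ΔP_A/ΔP_B ≈ 13.7

Pipe A: V = Q/A = 0.0101/0.02806 = 0.36 m/s; Re = 5.38e+04; ε/D = 0.00196; Haaland → f = 0.02601; ΔP_A = f(L/D)(ρV²/2) = 945.9 Pa.
Pipe B: V = Q/A = 0.0101/0.07992 = 0.1264 m/s; Re = 3.188e+04; ε/D = 0.00047; Haaland → f = 0.0241; ΔP_B = f(L/D)(ρV²/2) = 68.92 Pa.
ΔP_A/ΔP_B = 945.9/68.92 = 13.7.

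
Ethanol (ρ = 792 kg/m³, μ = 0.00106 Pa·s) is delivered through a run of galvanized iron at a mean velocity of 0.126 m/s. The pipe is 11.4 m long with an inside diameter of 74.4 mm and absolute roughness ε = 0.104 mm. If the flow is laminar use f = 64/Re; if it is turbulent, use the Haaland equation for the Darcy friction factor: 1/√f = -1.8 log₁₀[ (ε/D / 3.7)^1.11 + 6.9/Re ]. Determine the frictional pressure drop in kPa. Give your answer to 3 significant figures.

ΔP ≈ 0.0344 kPa

Reynolds number Re = ρVD/μ = 792 · 0.126 · 0.0744 / 0.00106 = 7004.
Re > 4000 → turbulent. Relative roughness ε/D = 0.000104/0.0744 = 0.0014. Haaland: 1/√f = -1.8 log₁₀[(0.0014/3.7)^1.11 + 6.9/7004] = -1.8 log₁₀[0.000159 + 0.000985] = 5.295, so f = 0.03567.
Darcy-Weisbach: ΔP = f(L/D)(ρV²/2) = 0.03567·(11.4/0.0744)·(792·0.126²/2) = 0.03567·153.2·6.287 = 34.36 Pa.
ΔP = 34.36 Pa = 0.0344 kPa.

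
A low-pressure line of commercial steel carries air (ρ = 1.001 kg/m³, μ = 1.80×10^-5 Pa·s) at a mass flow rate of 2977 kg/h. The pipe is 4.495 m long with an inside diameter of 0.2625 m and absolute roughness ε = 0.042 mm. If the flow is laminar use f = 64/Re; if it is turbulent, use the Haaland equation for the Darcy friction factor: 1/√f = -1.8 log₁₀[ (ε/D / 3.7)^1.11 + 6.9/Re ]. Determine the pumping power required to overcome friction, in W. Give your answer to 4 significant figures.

P ≈ 26.98 W

ṁ = 2977 kg/h = 2977/3600 = 0.8269 kg/s.
A = πD²/4 = π(0.2625)²/4 = 0.05412 m²; mean velocity V = ṁ/(ρA) = 0.8269/(1.001 · 0.05412) = 15.26 m/s.
Reynolds number Re = ρVD/μ = 1.001 · 15.26 · 0.2625 / 1.8e-05 = 2.228e+05.
Re > 4000 → turbulent. Relative roughness ε/D = 4.2e-05/0.2625 = 0.00016. Haaland: 1/√f = -1.8 log₁₀[(0.00016/3.7)^1.11 + 6.9/2.228e+05] = -1.8 log₁₀[1.43e-05 + 3.1e-05] = 7.819, so f = 0.01636.
Darcy-Weisbach: ΔP = f(L/D)(ρV²/2) = 0.01636·(4.495/0.2625)·(1.001·15.26²/2) = 0.01636·17.12·116.6 = 32.66 Pa.
Q = ṁ/ρ = 0.8269/1.001 = 0.8261 m³/s.
Pumping power P = QΔP = 0.8261·32.66 = 26.983 W = 26.98 W.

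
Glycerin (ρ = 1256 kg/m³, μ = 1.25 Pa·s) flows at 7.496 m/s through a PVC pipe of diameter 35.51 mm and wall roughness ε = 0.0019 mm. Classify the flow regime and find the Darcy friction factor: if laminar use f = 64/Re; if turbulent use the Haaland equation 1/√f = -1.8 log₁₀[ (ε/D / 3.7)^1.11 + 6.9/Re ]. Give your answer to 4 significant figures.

Re = ρVD/μ = 1256·7.496·0.03551/1.25 = 267.5.
Re < 2300 → laminar, so f = 64/Re = 0.2393 (roughness is irrelevant in laminar flow).

f ≈ 0.2393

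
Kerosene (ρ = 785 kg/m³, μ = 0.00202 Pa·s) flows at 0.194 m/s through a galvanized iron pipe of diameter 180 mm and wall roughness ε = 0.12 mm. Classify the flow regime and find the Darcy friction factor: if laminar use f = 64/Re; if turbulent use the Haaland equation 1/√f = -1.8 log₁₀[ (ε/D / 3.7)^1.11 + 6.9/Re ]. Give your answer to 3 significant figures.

f ≈ 0.0294

Re = ρVD/μ = 785·0.194·0.18/0.00202 = 1.357e+04.
Re > 4000 → turbulent. ε/D = 0.00012/0.18 = 0.000667; Haaland: 1/√f = -1.8 log₁₀[6.98e-05 + 0.000508] = 5.828, so f = 0.02944.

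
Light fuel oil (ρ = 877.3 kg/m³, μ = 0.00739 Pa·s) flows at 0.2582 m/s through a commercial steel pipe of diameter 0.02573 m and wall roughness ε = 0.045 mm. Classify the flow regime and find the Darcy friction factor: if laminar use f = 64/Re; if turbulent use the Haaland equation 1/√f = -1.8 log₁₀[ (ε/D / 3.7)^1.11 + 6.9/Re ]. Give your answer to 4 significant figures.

Re = ρVD/μ = 877.3·0.2582·0.02573/0.00739 = 788.7.
Re < 2300 → laminar, so f = 64/Re = 0.08115 (roughness is irrelevant in laminar flow).

f ≈ 0.08115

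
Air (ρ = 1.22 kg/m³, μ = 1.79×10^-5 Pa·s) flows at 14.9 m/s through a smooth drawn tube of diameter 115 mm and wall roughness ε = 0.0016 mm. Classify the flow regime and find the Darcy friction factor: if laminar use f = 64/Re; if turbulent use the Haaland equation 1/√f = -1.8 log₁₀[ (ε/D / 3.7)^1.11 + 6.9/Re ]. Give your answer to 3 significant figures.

Re = ρVD/μ = 1.22·14.9·0.115/1.79e-05 = 1.168e+05.
Re > 4000 → turbulent. ε/D = 1.6e-06/0.115 = 1.39e-05; Haaland: 1/√f = -1.8 log₁₀[9.52e-07 + 5.91e-05] = 7.599, so f = 0.01732.

f ≈ 0.0173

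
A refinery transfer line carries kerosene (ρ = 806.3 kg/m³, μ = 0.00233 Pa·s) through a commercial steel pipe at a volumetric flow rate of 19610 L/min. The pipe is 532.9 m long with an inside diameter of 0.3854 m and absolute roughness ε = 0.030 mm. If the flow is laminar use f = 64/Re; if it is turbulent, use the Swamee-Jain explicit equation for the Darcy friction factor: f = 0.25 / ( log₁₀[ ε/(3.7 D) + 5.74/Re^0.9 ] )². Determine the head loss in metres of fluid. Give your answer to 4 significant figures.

Q = 19610 L/min = 19610/60000 = 0.3268 m³/s.
Cross-sectional area A = πD²/4 = π(0.3854)²/4 = 0.1167 m²; mean velocity V = Q/A = 0.3268/0.1167 = 2.802 m/s.
Reynolds number Re = ρVD/μ = 806.3 · 2.802 · 0.3854 / 0.00233 = 3.737e+05.
Re > 4000 → turbulent. Relative roughness ε/D = 3e-05/0.3854 = 7.78e-05. Swamee-Jain: f = 0.25/(log₁₀[7.78e-05/3.7 + 5.74/3.737e+05^0.9])² = 0.25/(log₁₀[2.1e-05 + 5.54e-05])² = 0.25/(-4.117)² = 0.01475.
Darcy-Weisbach: ΔP = f(L/D)(ρV²/2) = 0.01475·(532.9/0.3854)·(806.3·2.802²/2) = 0.01475·1383·3164 = 6.455e+04 Pa.
Head loss h_f = ΔP/(ρg) = 6.455e+04/(806.3·9.81) = 8.161 m.

h_f ≈ 8.161 m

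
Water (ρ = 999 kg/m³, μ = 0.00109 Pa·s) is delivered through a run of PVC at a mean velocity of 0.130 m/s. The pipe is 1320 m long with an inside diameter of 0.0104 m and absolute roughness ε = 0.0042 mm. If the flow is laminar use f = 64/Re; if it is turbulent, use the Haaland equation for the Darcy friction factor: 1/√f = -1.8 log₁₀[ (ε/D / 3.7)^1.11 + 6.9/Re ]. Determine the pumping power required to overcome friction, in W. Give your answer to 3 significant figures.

Reynolds number Re = ρVD/μ = 999 · 0.13 · 0.0104 / 0.00109 = 1239.
Re < 2300 → laminar flow, so f = 64/Re = 64/1239 = 0.05165 (the turbulent correlation is not needed).
Darcy-Weisbach: ΔP = f(L/D)(ρV²/2) = 0.05165·(1320/0.0104)·(999·0.13²/2) = 0.05165·1.269e+05·8.442 = 5.534e+04 Pa.
Q = V·A = 0.13·8.495e-05 = 1.104e-05 m³/s.
Pumping power P = QΔP = 1.104e-05·5.534e+04 = 0.6111 W = 0.611 W.

P ≈ 0.611 W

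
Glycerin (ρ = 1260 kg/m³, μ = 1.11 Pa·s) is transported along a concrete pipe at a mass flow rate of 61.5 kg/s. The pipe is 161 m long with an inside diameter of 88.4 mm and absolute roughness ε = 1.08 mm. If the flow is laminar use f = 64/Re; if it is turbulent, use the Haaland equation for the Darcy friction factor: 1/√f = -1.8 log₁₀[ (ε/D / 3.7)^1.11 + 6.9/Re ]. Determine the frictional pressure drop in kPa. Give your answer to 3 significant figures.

A = πD²/4 = π(0.0884)²/4 = 0.006138 m²; mean velocity V = ṁ/(ρA) = 61.5/(1260 · 0.006138) = 7.953 m/s.
Reynolds number Re = ρVD/μ = 1260 · 7.953 · 0.0884 / 1.11 = 798.
Re < 2300 → laminar flow, so f = 64/Re = 64/798 = 0.0802 (the turbulent correlation is not needed).
Darcy-Weisbach: ΔP = f(L/D)(ρV²/2) = 0.0802·(161/0.0884)·(1260·7.953²/2) = 0.0802·1821·3.984e+04 = 5.82e+06 Pa.
ΔP = 5.82e+06 Pa = 5820 kPa.

ΔP ≈ 5820 kPa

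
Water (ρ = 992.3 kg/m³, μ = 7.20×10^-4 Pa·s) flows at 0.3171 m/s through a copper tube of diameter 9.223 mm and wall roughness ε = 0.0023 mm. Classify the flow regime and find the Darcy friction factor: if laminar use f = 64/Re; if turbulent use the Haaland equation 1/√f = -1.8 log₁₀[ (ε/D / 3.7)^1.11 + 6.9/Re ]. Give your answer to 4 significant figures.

f ≈ 0.04050

Re = ρVD/μ = 992.3·0.3171·0.009223/0.00072 = 4031.
Re > 4000 → turbulent. ε/D = 2.3e-06/0.009223 = 0.000249; Haaland: 1/√f = -1.8 log₁₀[2.34e-05 + 0.00171] = 4.969, so f = 0.0405.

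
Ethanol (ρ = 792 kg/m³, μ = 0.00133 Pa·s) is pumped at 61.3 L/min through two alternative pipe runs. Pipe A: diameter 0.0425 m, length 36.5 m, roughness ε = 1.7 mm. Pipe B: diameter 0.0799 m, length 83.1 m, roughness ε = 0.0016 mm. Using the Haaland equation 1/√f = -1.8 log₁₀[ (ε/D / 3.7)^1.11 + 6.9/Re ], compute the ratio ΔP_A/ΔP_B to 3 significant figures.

Pipe A: V = Q/A = 0.001022/0.001419 = 0.7202 m/s; Re = 1.823e+04; ε/D = 0.04; Haaland → f = 0.06627; ΔP_A = f(L/D)(ρV²/2) = 1.169e+04 Pa.
Pipe B: V = Q/A = 0.001022/0.005014 = 0.2038 m/s; Re = 9695; ε/D = 2e-05; Haaland → f = 0.03117; ΔP_B = f(L/D)(ρV²/2) = 533 Pa.
ΔP_A/ΔP_B = 1.169e+04/533 = 21.9.

ΔP_A/ΔP_B ≈ 21.9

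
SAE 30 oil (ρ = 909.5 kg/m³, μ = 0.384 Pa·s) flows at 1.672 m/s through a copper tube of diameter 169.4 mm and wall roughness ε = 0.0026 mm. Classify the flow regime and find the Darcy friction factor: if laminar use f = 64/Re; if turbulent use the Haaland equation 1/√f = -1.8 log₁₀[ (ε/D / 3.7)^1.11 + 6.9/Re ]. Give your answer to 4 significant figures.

f ≈ 0.09540

Re = ρVD/μ = 909.5·1.672·0.1694/0.384 = 670.8.
Re < 2300 → laminar, so f = 64/Re = 0.0954 (roughness is irrelevant in laminar flow).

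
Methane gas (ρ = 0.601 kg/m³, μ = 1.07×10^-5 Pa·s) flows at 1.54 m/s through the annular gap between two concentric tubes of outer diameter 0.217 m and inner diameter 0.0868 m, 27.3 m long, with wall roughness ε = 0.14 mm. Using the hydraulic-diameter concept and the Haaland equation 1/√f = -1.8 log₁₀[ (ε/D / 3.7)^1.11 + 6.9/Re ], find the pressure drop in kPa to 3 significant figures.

Hydraulic diameter D_h = 4A/P = D_o - D_i = 0.217 - 0.0868 = 0.1302 m.
Re = ρVD_h/μ = 0.601·1.54·0.1302/1.07e-05 = 1.126e+04.
ε/D_h = 0.00014/0.1302 = 0.00108; Haaland gives 1/√f = -1.8 log₁₀[0.000119+0.000613] = 5.645, so f = 0.03139.
ΔP = f(L/D_h)(ρV²/2) = 0.03139·27.3/0.1302·0.7127 = 4.69 Pa.
ΔP = 0.00469 kPa.

ΔP ≈ 0.00469 kPa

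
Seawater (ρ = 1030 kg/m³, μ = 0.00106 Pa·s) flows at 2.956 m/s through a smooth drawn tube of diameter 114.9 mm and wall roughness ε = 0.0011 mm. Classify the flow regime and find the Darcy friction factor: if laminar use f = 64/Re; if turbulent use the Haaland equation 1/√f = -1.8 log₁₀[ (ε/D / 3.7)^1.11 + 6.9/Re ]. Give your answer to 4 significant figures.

Re = ρVD/μ = 1030·2.956·0.1149/0.00106 = 3.3e+05.
Re > 4000 → turbulent. ε/D = 1.1e-06/0.1149 = 9.57e-06; Haaland: 1/√f = -1.8 log₁₀[6.28e-07 + 2.09e-05] = 8.4, so f = 0.01417.

f ≈ 0.01417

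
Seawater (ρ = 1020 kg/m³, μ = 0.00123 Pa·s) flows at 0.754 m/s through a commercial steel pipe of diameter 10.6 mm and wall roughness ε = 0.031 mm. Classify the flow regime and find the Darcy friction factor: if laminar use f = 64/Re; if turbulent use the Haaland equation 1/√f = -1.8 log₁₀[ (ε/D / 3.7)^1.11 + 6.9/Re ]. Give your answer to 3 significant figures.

f ≈ 0.0379

Re = ρVD/μ = 1020·0.754·0.0106/0.00123 = 6628.
Re > 4000 → turbulent. ε/D = 3.1e-05/0.0106 = 0.00292; Haaland: 1/√f = -1.8 log₁₀[0.00036 + 0.00104] = 5.136, so f = 0.03791.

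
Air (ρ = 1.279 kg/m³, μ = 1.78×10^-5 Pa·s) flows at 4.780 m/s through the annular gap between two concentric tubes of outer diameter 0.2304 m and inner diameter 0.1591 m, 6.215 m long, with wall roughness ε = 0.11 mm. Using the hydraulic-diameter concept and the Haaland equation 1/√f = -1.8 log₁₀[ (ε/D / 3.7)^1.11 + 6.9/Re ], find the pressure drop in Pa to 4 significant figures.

ΔP ≈ 35.27 Pa

Hydraulic diameter D_h = 4A/P = D_o - D_i = 0.2304 - 0.1591 = 0.0713 m.
Re = ρVD_h/μ = 1.279·4.78·0.0713/1.78e-05 = 2.449e+04.
ε/D_h = 0.00011/0.0713 = 0.00154; Haaland gives 1/√f = -1.8 log₁₀[0.000177+0.000282] = 6.009, so f = 0.0277.
ΔP = f(L/D_h)(ρV²/2) = 0.0277·6.215/0.0713·14.61 = 35.27 Pa.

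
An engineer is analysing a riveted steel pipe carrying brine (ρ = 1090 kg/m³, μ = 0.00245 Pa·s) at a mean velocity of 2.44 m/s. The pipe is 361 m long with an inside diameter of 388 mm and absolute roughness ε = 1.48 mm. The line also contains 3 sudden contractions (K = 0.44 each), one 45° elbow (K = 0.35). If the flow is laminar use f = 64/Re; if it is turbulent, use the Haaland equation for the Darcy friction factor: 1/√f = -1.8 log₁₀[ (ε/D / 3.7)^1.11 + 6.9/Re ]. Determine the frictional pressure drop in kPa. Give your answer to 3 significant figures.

Reynolds number Re = ρVD/μ = 1090 · 2.44 · 0.388 / 0.00245 = 4.212e+05.
Re > 4000 → turbulent. Relative roughness ε/D = 0.00148/0.388 = 0.00381. Haaland: 1/√f = -1.8 log₁₀[(0.00381/3.7)^1.11 + 6.9/4.212e+05] = -1.8 log₁₀[0.000484 + 1.64e-05] = 5.942, so f = 0.02833.
Total minor-loss coefficient ΣK = 3·0.44 + 1·0.35 = 1.67.
ΔP = [f·L/D + ΣK]·(ρV²/2) = [0.02833·361/0.388 + 1.67]·(1090·2.44²/2) = [26.36 + 1.67]·3245 = 9.094e+04 Pa.
ΔP = 9.094e+04 Pa = 90.9 kPa.

ΔP ≈ 90.9 kPa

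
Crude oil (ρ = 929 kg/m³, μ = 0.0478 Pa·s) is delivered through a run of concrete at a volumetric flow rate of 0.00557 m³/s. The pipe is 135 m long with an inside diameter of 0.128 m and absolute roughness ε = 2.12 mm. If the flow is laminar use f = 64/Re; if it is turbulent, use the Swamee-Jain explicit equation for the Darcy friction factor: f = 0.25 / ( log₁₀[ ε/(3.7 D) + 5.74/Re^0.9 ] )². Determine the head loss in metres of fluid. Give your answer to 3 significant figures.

Cross-sectional area A = πD²/4 = π(0.128)²/4 = 0.01287 m²; mean velocity V = Q/A = 0.00557/0.01287 = 0.4329 m/s.
Reynolds number Re = ρVD/μ = 929 · 0.4329 · 0.128 / 0.0478 = 1077.
Re < 2300 → laminar flow, so f = 64/Re = 64/1077 = 0.05943 (the turbulent correlation is not needed).
Darcy-Weisbach: ΔP = f(L/D)(ρV²/2) = 0.05943·(135/0.128)·(929·0.4329²/2) = 0.05943·1055·87.03 = 5456 Pa.
Head loss h_f = ΔP/(ρg) = 5456/(929·9.81) = 0.599 m.

h_f ≈ 0.599 m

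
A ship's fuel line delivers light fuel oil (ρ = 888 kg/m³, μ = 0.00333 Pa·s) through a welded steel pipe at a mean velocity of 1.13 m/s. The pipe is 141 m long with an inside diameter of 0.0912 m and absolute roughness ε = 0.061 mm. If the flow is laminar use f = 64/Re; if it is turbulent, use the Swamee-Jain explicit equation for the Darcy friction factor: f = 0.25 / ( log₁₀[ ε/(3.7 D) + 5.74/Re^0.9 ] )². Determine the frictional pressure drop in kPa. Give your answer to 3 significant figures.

ΔP ≈ 22.5 kPa

Reynolds number Re = ρVD/μ = 888 · 1.13 · 0.0912 / 0.00333 = 2.748e+04.
Re > 4000 → turbulent. Relative roughness ε/D = 6.1e-05/0.0912 = 0.000669. Swamee-Jain: f = 0.25/(log₁₀[0.000669/3.7 + 5.74/2.748e+04^0.9])² = 0.25/(log₁₀[0.000181 + 0.00058])² = 0.25/(-3.118)² = 0.02571.
Darcy-Weisbach: ΔP = f(L/D)(ρV²/2) = 0.02571·(141/0.0912)·(888·1.13²/2) = 0.02571·1546·566.9 = 2.253e+04 Pa.
ΔP = 2.253e+04 Pa = 22.5 kPa.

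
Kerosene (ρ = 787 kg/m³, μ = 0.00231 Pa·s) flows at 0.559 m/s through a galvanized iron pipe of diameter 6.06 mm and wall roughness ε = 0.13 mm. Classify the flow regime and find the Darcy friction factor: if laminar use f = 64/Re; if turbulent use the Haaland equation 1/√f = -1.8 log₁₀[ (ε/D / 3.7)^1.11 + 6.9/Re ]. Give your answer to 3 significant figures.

Re = ρVD/μ = 787·0.559·0.00606/0.00231 = 1154.
Re < 2300 → laminar, so f = 64/Re = 0.05545 (roughness is irrelevant in laminar flow).

f ≈ 0.0555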